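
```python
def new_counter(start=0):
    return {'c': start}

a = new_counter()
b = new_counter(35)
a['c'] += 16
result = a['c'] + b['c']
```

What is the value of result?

Step 1: new_counter() returns a new dict each call (immutable default 0).
Step 2: a = {'c': 0}, b = {'c': 35}.
Step 3: a['c'] += 16 = 16. result = 16 + 35 = 51

The answer is 51.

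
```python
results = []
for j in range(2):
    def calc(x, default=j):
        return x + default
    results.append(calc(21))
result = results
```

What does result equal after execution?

Step 1: Default argument default=j is evaluated at function definition time.
Step 2: Each iteration creates calc with default = current j value.
Step 3: calc(21) returns 21 + default. results = [21, 22]

The answer is [21, 22].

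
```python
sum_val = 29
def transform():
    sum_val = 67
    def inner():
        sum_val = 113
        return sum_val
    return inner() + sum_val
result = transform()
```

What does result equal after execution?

Step 1: transform() has local sum_val = 67. inner() has local sum_val = 113.
Step 2: inner() returns its local sum_val = 113.
Step 3: transform() returns 113 + its own sum_val (67) = 180

The answer is 180.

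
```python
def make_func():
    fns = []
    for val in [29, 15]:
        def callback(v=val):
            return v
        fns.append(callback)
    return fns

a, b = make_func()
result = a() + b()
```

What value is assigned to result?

Step 1: Default argument v=val captures val at each iteration.
Step 2: a() returns 29 (captured at first iteration), b() returns 15 (captured at second).
Step 3: result = 29 + 15 = 44

The answer is 44.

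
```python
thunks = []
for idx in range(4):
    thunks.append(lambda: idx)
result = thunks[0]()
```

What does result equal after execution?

Step 1: The loop creates 4 lambdas, all referencing the same variable idx.
Step 2: After the loop, idx = 3 (final value).
Step 3: thunks[0]() looks up idx at call time and finds 3. This is the late binding gotcha. result = 3

The answer is 3.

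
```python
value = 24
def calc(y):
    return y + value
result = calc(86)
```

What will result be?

Step 1: value = 24 is defined globally.
Step 2: calc(86) uses parameter y = 86 and looks up value from global scope = 24.
Step 3: result = 86 + 24 = 110

The answer is 110.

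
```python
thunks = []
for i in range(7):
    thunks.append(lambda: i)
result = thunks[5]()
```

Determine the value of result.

Step 1: The loop creates 7 lambdas, all referencing the same variable i.
Step 2: After the loop, i = 6 (final value).
Step 3: thunks[5]() looks up i at call time and finds 6. This is the late binding gotcha. result = 6

The answer is 6.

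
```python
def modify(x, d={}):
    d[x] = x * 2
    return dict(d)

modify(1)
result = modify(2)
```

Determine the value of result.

Step 1: Mutable default dict is shared across calls.
Step 2: First call adds 1: 2. Second call adds 2: 4.
Step 3: result = {1: 2, 2: 4}

The answer is {1: 2, 2: 4}.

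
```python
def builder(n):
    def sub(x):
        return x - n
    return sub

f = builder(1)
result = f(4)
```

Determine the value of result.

Step 1: builder(1) creates a closure capturing n = 1.
Step 2: f(4) computes 4 - 1 = 3.
Step 3: result = 3

The answer is 3.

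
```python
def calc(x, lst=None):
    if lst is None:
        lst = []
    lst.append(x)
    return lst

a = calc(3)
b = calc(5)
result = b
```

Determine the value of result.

Step 1: None default with guard creates a NEW list each call.
Step 2: a = [3] (fresh list). b = [5] (another fresh list).
Step 3: result = [5] (this is the fix for mutable default)

The answer is [5].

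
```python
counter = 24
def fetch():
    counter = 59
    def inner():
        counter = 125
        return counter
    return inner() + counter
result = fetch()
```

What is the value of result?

Step 1: fetch() has local counter = 59. inner() has local counter = 125.
Step 2: inner() returns its local counter = 125.
Step 3: fetch() returns 125 + its own counter (59) = 184

The answer is 184.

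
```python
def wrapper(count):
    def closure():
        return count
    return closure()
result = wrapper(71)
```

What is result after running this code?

Step 1: wrapper(71) binds parameter count = 71.
Step 2: closure() looks up count in enclosing scope and finds the parameter count = 71.
Step 3: result = 71

The answer is 71.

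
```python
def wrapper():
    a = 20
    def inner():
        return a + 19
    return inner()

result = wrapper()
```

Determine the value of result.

Step 1: wrapper() defines a = 20.
Step 2: inner() reads a = 20 from enclosing scope, returns 20 + 19 = 39.
Step 3: result = 39

The answer is 39.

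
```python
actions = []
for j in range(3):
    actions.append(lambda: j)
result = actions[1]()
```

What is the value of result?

Step 1: The loop creates 3 lambdas, all referencing the same variable j.
Step 2: After the loop, j = 2 (final value).
Step 3: actions[1]() looks up j at call time and finds 2. This is the late binding gotcha. result = 2

The answer is 2.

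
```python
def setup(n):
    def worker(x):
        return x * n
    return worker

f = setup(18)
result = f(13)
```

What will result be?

Step 1: setup(18) creates a closure capturing n = 18.
Step 2: f(13) computes 13 * 18 = 234.
Step 3: result = 234

The answer is 234.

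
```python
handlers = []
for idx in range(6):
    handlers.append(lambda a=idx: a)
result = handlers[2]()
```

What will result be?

Step 1: Default argument a=idx captures idx's value at each iteration.
Step 2: handlers[2] captured a = 2 when idx was 2.
Step 3: result = 2

The answer is 2.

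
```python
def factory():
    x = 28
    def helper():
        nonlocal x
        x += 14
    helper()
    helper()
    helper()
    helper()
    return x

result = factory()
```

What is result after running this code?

Step 1: x starts at 28.
Step 2: helper() is called 4 times, each adding 14.
Step 3: x = 28 + 14 * 4 = 84

The answer is 84.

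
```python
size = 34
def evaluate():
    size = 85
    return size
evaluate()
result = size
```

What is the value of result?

Step 1: Global size = 34.
Step 2: evaluate() creates local size = 85 (shadow, not modification).
Step 3: After evaluate() returns, global size is unchanged. result = 34

The answer is 34.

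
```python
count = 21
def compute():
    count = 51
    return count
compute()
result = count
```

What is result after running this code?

Step 1: Global count = 21.
Step 2: compute() creates local count = 51 (shadow, not modification).
Step 3: After compute() returns, global count is unchanged. result = 21

The answer is 21.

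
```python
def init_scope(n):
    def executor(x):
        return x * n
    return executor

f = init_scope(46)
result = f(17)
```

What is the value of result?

Step 1: init_scope(46) creates a closure capturing n = 46.
Step 2: f(17) computes 17 * 46 = 782.
Step 3: result = 782

The answer is 782.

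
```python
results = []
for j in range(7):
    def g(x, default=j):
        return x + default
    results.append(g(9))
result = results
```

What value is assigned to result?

Step 1: Default argument default=j is evaluated at function definition time.
Step 2: Each iteration creates g with default = current j value.
Step 3: g(9) returns 9 + default. results = [9, 10, 11, 12, 13, 14, 15]

The answer is [9, 10, 11, 12, 13, 14, 15].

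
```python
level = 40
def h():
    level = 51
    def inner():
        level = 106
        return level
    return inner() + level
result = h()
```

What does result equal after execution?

Step 1: h() has local level = 51. inner() has local level = 106.
Step 2: inner() returns its local level = 106.
Step 3: h() returns 106 + its own level (51) = 157

The answer is 157.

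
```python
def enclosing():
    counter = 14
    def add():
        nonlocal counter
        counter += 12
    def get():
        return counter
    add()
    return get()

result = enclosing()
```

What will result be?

Step 1: counter = 14. add() modifies it via nonlocal, get() reads it.
Step 2: add() makes counter = 14 + 12 = 26.
Step 3: get() returns 26. result = 26

The answer is 26.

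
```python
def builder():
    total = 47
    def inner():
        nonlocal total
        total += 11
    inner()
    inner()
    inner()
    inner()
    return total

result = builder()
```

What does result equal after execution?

Step 1: total starts at 47.
Step 2: inner() is called 4 times, each adding 11.
Step 3: total = 47 + 11 * 4 = 91

The answer is 91.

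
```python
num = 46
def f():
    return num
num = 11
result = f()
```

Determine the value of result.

Step 1: num is first set to 46, then reassigned to 11.
Step 2: f() is called after the reassignment, so it looks up the current global num = 11.
Step 3: result = 11

The answer is 11.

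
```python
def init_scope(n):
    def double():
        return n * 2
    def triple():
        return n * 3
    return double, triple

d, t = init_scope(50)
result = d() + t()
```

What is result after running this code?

Step 1: Both closures capture the same n = 50.
Step 2: d() = 50 * 2 = 100, t() = 50 * 3 = 150.
Step 3: result = 100 + 150 = 250

The answer is 250.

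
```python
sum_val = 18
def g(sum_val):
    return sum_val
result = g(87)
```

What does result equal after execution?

Step 1: Global sum_val = 18.
Step 2: g(87) takes parameter sum_val = 87, which shadows the global.
Step 3: result = 87

The answer is 87.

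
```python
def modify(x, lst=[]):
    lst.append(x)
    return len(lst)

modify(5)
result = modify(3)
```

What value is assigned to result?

Step 1: Mutable default list persists between calls.
Step 2: First call: lst = [5], len = 1. Second call: lst = [5, 3], len = 2.
Step 3: result = 2

The answer is 2.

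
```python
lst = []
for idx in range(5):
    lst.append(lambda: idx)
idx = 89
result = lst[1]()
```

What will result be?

Step 1: Lambdas capture the variable idx by reference, not by value.
Step 2: After the loop, idx is reassigned to 89.
Step 3: lst[1]() looks up the current idx = 89. result = 89

The answer is 89.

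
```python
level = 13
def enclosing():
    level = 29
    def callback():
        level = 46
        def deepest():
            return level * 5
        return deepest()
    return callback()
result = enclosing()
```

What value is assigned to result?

Step 1: deepest() looks up level through LEGB: not local, finds level = 46 in enclosing callback().
Step 2: Returns 46 * 5 = 230.
Step 3: result = 230

The answer is 230.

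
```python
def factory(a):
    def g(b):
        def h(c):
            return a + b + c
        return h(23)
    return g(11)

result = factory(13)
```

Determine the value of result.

Step 1: a = 13, b = 11, c = 23 across three nested scopes.
Step 2: h() accesses all three via LEGB rule.
Step 3: result = 13 + 11 + 23 = 47

The answer is 47.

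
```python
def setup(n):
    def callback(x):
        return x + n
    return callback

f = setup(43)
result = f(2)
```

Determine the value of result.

Step 1: setup(43) creates a closure that captures n = 43.
Step 2: f(2) calls the closure with x = 2, returning 2 + 43 = 45.
Step 3: result = 45

The answer is 45.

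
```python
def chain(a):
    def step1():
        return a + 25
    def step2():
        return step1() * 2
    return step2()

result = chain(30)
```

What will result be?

Step 1: chain(30) captures a = 30.
Step 2: step2() calls step1() which returns 30 + 25 = 55.
Step 3: step2() returns 55 * 2 = 110

The answer is 110.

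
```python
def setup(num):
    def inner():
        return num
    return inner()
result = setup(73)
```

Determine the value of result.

Step 1: setup(73) binds parameter num = 73.
Step 2: inner() looks up num in enclosing scope and finds the parameter num = 73.
Step 3: result = 73

The answer is 73.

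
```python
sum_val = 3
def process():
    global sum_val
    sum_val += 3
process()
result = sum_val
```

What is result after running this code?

Step 1: sum_val = 3 globally.
Step 2: process() modifies global sum_val: sum_val += 3 = 6.
Step 3: result = 6

The answer is 6.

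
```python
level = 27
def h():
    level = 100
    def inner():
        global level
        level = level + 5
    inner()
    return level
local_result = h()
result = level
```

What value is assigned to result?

Step 1: Global level = 27. h() creates local level = 100.
Step 2: inner() declares global level and adds 5: global level = 27 + 5 = 32.
Step 3: h() returns its local level = 100 (unaffected by inner).
Step 4: result = global level = 32

The answer is 32.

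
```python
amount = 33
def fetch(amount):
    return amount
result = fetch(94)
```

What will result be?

Step 1: Global amount = 33.
Step 2: fetch(94) takes parameter amount = 94, which shadows the global.
Step 3: result = 94

The answer is 94.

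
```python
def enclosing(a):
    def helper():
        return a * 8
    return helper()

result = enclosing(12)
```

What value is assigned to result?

Step 1: enclosing(12) binds parameter a = 12.
Step 2: helper() accesses a = 12 from enclosing scope.
Step 3: result = 12 * 8 = 96

The answer is 96.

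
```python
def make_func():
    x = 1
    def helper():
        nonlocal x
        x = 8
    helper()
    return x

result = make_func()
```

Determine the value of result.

Step 1: make_func() sets x = 1.
Step 2: helper() uses nonlocal to reassign x = 8.
Step 3: result = 8

The answer is 8.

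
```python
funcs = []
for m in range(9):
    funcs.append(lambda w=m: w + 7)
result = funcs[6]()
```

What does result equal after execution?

Step 1: Default argument w=m captures m's value at definition time.
Step 2: funcs[6] was defined when m = 6, so w defaults to 6.
Step 3: result = 6 + 7 = 13 (default arg fixes the late binding issue)

The answer is 13.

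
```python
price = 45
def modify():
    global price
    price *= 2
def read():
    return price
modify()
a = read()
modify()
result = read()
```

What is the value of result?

Step 1: price = 45.
Step 2: First modify(): price = 45 * 2 = 90.
Step 3: Second modify(): price = 90 * 2 = 180.
Step 4: read() returns 180

The answer is 180.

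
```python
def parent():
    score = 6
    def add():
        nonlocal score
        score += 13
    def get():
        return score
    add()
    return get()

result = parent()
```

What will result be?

Step 1: score = 6. add() modifies it via nonlocal, get() reads it.
Step 2: add() makes score = 6 + 13 = 19.
Step 3: get() returns 19. result = 19

The answer is 19.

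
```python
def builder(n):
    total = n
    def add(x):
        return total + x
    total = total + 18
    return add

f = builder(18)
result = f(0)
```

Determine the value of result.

Step 1: builder(18) sets total = 18, then total = 18 + 18 = 36.
Step 2: Closures capture by reference, so add sees total = 36.
Step 3: f(0) returns 36 + 0 = 36

The answer is 36.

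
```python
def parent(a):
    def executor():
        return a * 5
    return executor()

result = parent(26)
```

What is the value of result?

Step 1: parent(26) binds parameter a = 26.
Step 2: executor() accesses a = 26 from enclosing scope.
Step 3: result = 26 * 5 = 130

The answer is 130.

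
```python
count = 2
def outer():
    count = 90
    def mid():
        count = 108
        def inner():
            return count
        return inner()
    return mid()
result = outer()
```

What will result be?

Step 1: Three levels of shadowing: global 2, outer 90, mid 108.
Step 2: inner() finds count = 108 in enclosing mid() scope.
Step 3: result = 108

The answer is 108.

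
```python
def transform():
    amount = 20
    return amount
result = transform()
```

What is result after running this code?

Step 1: transform() defines amount = 20 in its local scope.
Step 2: return amount finds the local variable amount = 20.
Step 3: result = 20

The answer is 20.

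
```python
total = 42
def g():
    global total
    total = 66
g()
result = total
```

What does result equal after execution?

Step 1: total = 42 globally.
Step 2: g() declares global total and sets it to 66.
Step 3: After g(), global total = 66. result = 66

The answer is 66.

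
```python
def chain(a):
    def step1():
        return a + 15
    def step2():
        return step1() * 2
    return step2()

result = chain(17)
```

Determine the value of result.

Step 1: chain(17) captures a = 17.
Step 2: step2() calls step1() which returns 17 + 15 = 32.
Step 3: step2() returns 32 * 2 = 64

The answer is 64.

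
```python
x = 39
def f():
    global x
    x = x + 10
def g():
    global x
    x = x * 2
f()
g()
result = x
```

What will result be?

Step 1: x = 39.
Step 2: f() adds 10: x = 39 + 10 = 49.
Step 3: g() doubles: x = 49 * 2 = 98.
Step 4: result = 98

The answer is 98.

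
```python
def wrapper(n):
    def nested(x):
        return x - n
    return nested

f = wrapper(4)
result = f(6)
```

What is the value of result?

Step 1: wrapper(4) creates a closure capturing n = 4.
Step 2: f(6) computes 6 - 4 = 2.
Step 3: result = 2

The answer is 2.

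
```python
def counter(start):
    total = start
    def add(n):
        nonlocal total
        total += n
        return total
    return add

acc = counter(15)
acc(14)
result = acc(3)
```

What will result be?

Step 1: counter(15) creates closure with total = 15.
Step 2: First acc(14): total = 15 + 14 = 29.
Step 3: Second acc(3): total = 29 + 3 = 32. result = 32

The answer is 32.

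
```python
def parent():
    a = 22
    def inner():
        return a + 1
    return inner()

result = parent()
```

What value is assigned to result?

Step 1: parent() defines a = 22.
Step 2: inner() reads a = 22 from enclosing scope, returns 22 + 1 = 23.
Step 3: result = 23

The answer is 23.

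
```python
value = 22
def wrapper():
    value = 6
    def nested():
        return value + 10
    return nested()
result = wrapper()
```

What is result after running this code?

Step 1: wrapper() shadows global value with value = 6.
Step 2: nested() finds value = 6 in enclosing scope, computes 6 + 10 = 16.
Step 3: result = 16

The answer is 16.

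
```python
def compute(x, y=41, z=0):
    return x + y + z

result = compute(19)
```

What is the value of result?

Step 1: compute(19) uses defaults y = 41, z = 0.
Step 2: Returns 19 + 41 + 0 = 60.
Step 3: result = 60

The answer is 60.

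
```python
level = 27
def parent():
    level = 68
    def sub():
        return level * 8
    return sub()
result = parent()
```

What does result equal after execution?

Step 1: parent() shadows global level with level = 68.
Step 2: sub() finds level = 68 in enclosing scope, computes 68 * 8 = 544.
Step 3: result = 544

The answer is 544.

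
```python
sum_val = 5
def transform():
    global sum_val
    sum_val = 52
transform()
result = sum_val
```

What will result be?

Step 1: sum_val = 5 globally.
Step 2: transform() declares global sum_val and sets it to 52.
Step 3: After transform(), global sum_val = 52. result = 52

The answer is 52.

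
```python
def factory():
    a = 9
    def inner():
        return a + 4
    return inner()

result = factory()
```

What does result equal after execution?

Step 1: factory() defines a = 9.
Step 2: inner() reads a = 9 from enclosing scope, returns 9 + 4 = 13.
Step 3: result = 13

The answer is 13.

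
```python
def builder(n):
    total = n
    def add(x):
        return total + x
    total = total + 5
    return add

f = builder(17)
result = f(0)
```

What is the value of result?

Step 1: builder(17) sets total = 17, then total = 17 + 5 = 22.
Step 2: Closures capture by reference, so add sees total = 22.
Step 3: f(0) returns 22 + 0 = 22

The answer is 22.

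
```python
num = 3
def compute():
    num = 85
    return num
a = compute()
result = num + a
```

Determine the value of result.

Step 1: Global num = 3. compute() returns local num = 85.
Step 2: a = 85. Global num still = 3.
Step 3: result = 3 + 85 = 88

The answer is 88.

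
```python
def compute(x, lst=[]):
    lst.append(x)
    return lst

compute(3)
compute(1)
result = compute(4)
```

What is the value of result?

Step 1: Mutable default argument gotcha! The list [] is created once.
Step 2: Each call appends to the SAME list: [3], [3, 1], [3, 1, 4].
Step 3: result = [3, 1, 4]

The answer is [3, 1, 4].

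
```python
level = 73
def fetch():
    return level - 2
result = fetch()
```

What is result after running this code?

Step 1: level = 73 is defined globally.
Step 2: fetch() looks up level from global scope = 73, then computes 73 - 2 = 71.
Step 3: result = 71

The answer is 71.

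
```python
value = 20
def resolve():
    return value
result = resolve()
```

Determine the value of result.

Step 1: value = 20 is defined in the global scope.
Step 2: resolve() looks up value. No local value exists, so Python checks the global scope via LEGB rule and finds value = 20.
Step 3: result = 20

The answer is 20.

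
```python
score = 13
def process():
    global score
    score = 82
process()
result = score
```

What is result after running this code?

Step 1: score = 13 globally.
Step 2: process() declares global score and sets it to 82.
Step 3: After process(), global score = 82. result = 82

The answer is 82.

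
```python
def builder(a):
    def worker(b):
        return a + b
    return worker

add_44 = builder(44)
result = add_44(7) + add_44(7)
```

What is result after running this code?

Step 1: add_44 captures a = 44.
Step 2: add_44(7) = 44 + 7 = 51, called twice.
Step 3: result = 51 + 51 = 102

The answer is 102.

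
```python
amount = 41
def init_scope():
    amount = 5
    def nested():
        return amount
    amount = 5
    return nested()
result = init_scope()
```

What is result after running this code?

Step 1: init_scope() sets amount = 5, then later amount = 5.
Step 2: nested() is called after amount is reassigned to 5. Closures capture variables by reference, not by value.
Step 3: result = 5

The answer is 5.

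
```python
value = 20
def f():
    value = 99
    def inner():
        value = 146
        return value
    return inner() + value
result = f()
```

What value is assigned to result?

Step 1: f() has local value = 99. inner() has local value = 146.
Step 2: inner() returns its local value = 146.
Step 3: f() returns 146 + its own value (99) = 245

The answer is 245.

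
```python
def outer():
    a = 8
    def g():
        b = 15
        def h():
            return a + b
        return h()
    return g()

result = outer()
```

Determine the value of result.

Step 1: outer() defines a = 8. g() defines b = 15.
Step 2: h() accesses both from enclosing scopes: a = 8, b = 15.
Step 3: result = 8 + 15 = 23

The answer is 23.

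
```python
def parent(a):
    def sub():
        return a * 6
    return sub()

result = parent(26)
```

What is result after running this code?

Step 1: parent(26) binds parameter a = 26.
Step 2: sub() accesses a = 26 from enclosing scope.
Step 3: result = 26 * 6 = 156

The answer is 156.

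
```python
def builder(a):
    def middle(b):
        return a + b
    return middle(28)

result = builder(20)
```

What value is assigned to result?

Step 1: builder(20) passes a = 20.
Step 2: middle(28) has b = 28, reads a = 20 from enclosing.
Step 3: result = 20 + 28 = 48

The answer is 48.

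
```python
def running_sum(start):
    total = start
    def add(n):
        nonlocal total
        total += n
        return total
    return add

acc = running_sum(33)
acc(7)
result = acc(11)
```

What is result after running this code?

Step 1: running_sum(33) creates closure with total = 33.
Step 2: First acc(7): total = 33 + 7 = 40.
Step 3: Second acc(11): total = 40 + 11 = 51. result = 51

The answer is 51.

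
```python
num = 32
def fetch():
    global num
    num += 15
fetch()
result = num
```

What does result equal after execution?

Step 1: num = 32 globally.
Step 2: fetch() modifies global num: num += 15 = 47.
Step 3: result = 47

The answer is 47.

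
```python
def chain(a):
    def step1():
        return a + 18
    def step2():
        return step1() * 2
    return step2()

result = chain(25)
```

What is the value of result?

Step 1: chain(25) captures a = 25.
Step 2: step2() calls step1() which returns 25 + 18 = 43.
Step 3: step2() returns 43 * 2 = 86

The answer is 86.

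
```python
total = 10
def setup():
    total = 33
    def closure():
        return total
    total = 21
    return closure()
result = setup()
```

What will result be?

Step 1: setup() sets total = 33, then later total = 21.
Step 2: closure() is called after total is reassigned to 21. Closures capture variables by reference, not by value.
Step 3: result = 21

The answer is 21.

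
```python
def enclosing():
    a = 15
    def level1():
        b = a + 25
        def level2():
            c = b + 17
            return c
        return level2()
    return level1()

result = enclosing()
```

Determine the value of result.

Step 1: a = 15. b = a + 25 = 40.
Step 2: c = b + 17 = 40 + 17 = 57.
Step 3: result = 57

The answer is 57.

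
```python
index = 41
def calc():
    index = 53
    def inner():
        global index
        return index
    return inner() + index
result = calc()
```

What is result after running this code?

Step 1: Global index = 41. calc() shadows with local index = 53.
Step 2: inner() uses global keyword, so inner() returns global index = 41.
Step 3: calc() returns 41 + 53 = 94

The answer is 94.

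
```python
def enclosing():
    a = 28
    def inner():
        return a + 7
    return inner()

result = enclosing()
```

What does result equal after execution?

Step 1: enclosing() defines a = 28.
Step 2: inner() reads a = 28 from enclosing scope, returns 28 + 7 = 35.
Step 3: result = 35

The answer is 35.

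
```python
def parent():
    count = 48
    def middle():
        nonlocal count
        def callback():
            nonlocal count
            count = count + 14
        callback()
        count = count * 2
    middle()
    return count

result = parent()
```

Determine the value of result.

Step 1: count = 48.
Step 2: callback() adds 14: count = 48 + 14 = 62.
Step 3: middle() doubles: count = 62 * 2 = 124.
Step 4: result = 124

The answer is 124.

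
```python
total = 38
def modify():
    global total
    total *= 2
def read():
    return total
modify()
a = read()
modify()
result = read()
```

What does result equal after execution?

Step 1: total = 38.
Step 2: First modify(): total = 38 * 2 = 76.
Step 3: Second modify(): total = 76 * 2 = 152.
Step 4: read() returns 152

The answer is 152.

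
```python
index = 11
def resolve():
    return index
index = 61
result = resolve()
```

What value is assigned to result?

Step 1: index is first set to 11, then reassigned to 61.
Step 2: resolve() is called after the reassignment, so it looks up the current global index = 61.
Step 3: result = 61

The answer is 61.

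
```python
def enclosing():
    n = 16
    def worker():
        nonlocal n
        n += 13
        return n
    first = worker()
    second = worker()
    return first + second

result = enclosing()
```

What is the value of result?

Step 1: n starts at 16.
Step 2: First call: n = 16 + 13 = 29, returns 29.
Step 3: Second call: n = 29 + 13 = 42, returns 42.
Step 4: result = 29 + 42 = 71

The answer is 71.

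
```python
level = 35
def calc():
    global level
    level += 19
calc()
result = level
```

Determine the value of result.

Step 1: level = 35 globally.
Step 2: calc() modifies global level: level += 19 = 54.
Step 3: result = 54

The answer is 54.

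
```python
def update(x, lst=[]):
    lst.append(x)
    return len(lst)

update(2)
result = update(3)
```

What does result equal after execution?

Step 1: Mutable default list persists between calls.
Step 2: First call: lst = [2], len = 1. Second call: lst = [2, 3], len = 2.
Step 3: result = 2

The answer is 2.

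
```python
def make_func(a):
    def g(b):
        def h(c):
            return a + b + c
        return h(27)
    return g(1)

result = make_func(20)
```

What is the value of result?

Step 1: a = 20, b = 1, c = 27 across three nested scopes.
Step 2: h() accesses all three via LEGB rule.
Step 3: result = 20 + 1 + 27 = 48

The answer is 48.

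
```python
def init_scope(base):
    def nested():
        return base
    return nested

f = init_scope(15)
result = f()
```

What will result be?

Step 1: init_scope(15) creates closure capturing base = 15.
Step 2: f() returns the captured base = 15.
Step 3: result = 15

The answer is 15.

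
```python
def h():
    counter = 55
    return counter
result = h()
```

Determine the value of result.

Step 1: h() defines counter = 55 in its local scope.
Step 2: return counter finds the local variable counter = 55.
Step 3: result = 55

The answer is 55.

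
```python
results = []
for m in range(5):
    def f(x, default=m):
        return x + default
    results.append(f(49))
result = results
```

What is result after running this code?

Step 1: Default argument default=m is evaluated at function definition time.
Step 2: Each iteration creates f with default = current m value.
Step 3: f(49) returns 49 + default. results = [49, 50, 51, 52, 53]

The answer is [49, 50, 51, 52, 53].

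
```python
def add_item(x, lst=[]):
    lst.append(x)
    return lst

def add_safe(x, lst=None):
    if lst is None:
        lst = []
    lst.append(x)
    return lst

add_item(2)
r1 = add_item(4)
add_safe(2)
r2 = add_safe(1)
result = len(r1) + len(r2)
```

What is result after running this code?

Step 1: add_item shares mutable default: after 2 calls, lst = [2, 4], len = 2.
Step 2: add_safe creates fresh list each time: r2 = [1], len = 1.
Step 3: result = 2 + 1 = 3

The answer is 3.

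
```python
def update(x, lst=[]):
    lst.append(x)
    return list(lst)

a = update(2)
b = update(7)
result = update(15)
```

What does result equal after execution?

Step 1: Default list is shared. list() creates copies for return values.
Step 2: Internal list grows: [2] -> [2, 7] -> [2, 7, 15].
Step 3: result = [2, 7, 15]

The answer is [2, 7, 15].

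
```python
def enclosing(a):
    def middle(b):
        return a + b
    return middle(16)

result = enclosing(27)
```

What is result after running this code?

Step 1: enclosing(27) passes a = 27.
Step 2: middle(16) has b = 16, reads a = 27 from enclosing.
Step 3: result = 27 + 16 = 43

The answer is 43.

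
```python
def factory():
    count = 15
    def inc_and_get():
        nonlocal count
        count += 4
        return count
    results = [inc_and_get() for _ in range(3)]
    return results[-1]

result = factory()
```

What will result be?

Step 1: count = 15.
Step 2: Three calls to inc_and_get(), each adding 4.
Step 3: Last value = 15 + 4 * 3 = 27

The answer is 27.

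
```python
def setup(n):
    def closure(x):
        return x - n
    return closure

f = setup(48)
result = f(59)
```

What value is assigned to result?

Step 1: setup(48) creates a closure capturing n = 48.
Step 2: f(59) computes 59 - 48 = 11.
Step 3: result = 11

The answer is 11.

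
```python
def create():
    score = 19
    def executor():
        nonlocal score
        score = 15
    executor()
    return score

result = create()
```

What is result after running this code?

Step 1: create() sets score = 19.
Step 2: executor() uses nonlocal to reassign score = 15.
Step 3: result = 15

The answer is 15.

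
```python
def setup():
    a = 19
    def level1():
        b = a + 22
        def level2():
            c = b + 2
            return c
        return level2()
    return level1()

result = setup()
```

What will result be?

Step 1: a = 19. b = a + 22 = 41.
Step 2: c = b + 2 = 41 + 2 = 43.
Step 3: result = 43

The answer is 43.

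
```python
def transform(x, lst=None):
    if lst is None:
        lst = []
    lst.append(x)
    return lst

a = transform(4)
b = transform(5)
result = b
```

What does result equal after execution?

Step 1: None default with guard creates a NEW list each call.
Step 2: a = [4] (fresh list). b = [5] (another fresh list).
Step 3: result = [5] (this is the fix for mutable default)

The answer is [5].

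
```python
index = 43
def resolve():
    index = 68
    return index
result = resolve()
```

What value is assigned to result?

Step 1: Global index = 43.
Step 2: resolve() creates local index = 68, shadowing the global.
Step 3: Returns local index = 68. result = 68

The answer is 68.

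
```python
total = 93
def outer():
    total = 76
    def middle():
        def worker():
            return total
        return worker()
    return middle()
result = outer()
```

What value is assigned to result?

Step 1: outer() defines total = 76. middle() and worker() have no local total.
Step 2: worker() checks local (none), enclosing middle() (none), enclosing outer() and finds total = 76.
Step 3: result = 76

The answer is 76.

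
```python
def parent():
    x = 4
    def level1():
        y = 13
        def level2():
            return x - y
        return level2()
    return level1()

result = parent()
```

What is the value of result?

Step 1: x = 4 in parent. y = 13 in level1.
Step 2: level2() reads x = 4 and y = 13 from enclosing scopes.
Step 3: result = 4 - 13 = -9

The answer is -9.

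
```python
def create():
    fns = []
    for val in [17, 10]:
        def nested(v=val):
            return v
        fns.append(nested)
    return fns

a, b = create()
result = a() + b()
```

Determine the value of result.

Step 1: Default argument v=val captures val at each iteration.
Step 2: a() returns 17 (captured at first iteration), b() returns 10 (captured at second).
Step 3: result = 17 + 10 = 27

The answer is 27.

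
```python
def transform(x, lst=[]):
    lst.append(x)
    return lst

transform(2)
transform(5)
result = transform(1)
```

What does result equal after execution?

Step 1: Mutable default argument gotcha! The list [] is created once.
Step 2: Each call appends to the SAME list: [2], [2, 5], [2, 5, 1].
Step 3: result = [2, 5, 1]

The answer is [2, 5, 1].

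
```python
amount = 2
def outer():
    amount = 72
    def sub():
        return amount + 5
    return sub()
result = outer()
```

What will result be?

Step 1: outer() shadows global amount with amount = 72.
Step 2: sub() finds amount = 72 in enclosing scope, computes 72 + 5 = 77.
Step 3: result = 77

The answer is 77.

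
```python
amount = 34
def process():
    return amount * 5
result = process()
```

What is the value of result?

Step 1: amount = 34 is defined globally.
Step 2: process() looks up amount from global scope = 34, then computes 34 * 5 = 170.
Step 3: result = 170

The answer is 170.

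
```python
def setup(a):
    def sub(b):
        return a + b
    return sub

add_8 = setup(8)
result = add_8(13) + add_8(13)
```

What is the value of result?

Step 1: add_8 captures a = 8.
Step 2: add_8(13) = 8 + 13 = 21, called twice.
Step 3: result = 21 + 21 = 42

The answer is 42.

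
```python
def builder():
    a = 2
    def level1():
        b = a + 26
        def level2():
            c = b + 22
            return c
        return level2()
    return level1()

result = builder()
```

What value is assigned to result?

Step 1: a = 2. b = a + 26 = 28.
Step 2: c = b + 22 = 28 + 22 = 50.
Step 3: result = 50

The answer is 50.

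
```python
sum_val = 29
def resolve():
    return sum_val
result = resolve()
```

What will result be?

Step 1: sum_val = 29 is defined in the global scope.
Step 2: resolve() looks up sum_val. No local sum_val exists, so Python checks the global scope via LEGB rule and finds sum_val = 29.
Step 3: result = 29

The answer is 29.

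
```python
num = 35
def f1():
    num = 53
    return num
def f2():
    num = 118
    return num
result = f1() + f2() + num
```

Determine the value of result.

Step 1: Each function shadows global num with its own local.
Step 2: f1() returns 53, f2() returns 118.
Step 3: Global num = 35 is unchanged. result = 53 + 118 + 35 = 206

The answer is 206.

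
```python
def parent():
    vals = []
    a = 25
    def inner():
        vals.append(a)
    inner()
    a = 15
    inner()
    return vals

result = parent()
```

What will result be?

Step 1: a = 25. inner() appends current a to vals.
Step 2: First inner(): appends 25. Then a = 15.
Step 3: Second inner(): appends 15 (closure sees updated a). result = [25, 15]

The answer is [25, 15].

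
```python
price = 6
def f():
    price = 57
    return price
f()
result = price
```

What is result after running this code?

Step 1: Global price = 6.
Step 2: f() creates local price = 57 (shadow, not modification).
Step 3: After f() returns, global price is unchanged. result = 6

The answer is 6.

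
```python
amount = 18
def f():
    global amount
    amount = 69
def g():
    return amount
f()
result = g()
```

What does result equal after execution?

Step 1: amount = 18.
Step 2: f() sets global amount = 69.
Step 3: g() reads global amount = 69. result = 69

The answer is 69.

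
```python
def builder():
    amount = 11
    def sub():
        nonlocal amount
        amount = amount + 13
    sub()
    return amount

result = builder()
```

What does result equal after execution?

Step 1: builder() sets amount = 11.
Step 2: sub() uses nonlocal to modify amount in builder's scope: amount = 11 + 13 = 24.
Step 3: builder() returns the modified amount = 24

The answer is 24.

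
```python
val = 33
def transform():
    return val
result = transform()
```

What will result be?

Step 1: val = 33 is defined in the global scope.
Step 2: transform() looks up val. No local val exists, so Python checks the global scope via LEGB rule and finds val = 33.
Step 3: result = 33

The answer is 33.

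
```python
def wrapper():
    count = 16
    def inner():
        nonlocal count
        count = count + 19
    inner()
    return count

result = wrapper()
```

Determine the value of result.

Step 1: wrapper() sets count = 16.
Step 2: inner() uses nonlocal to modify count in wrapper's scope: count = 16 + 19 = 35.
Step 3: wrapper() returns the modified count = 35

The answer is 35.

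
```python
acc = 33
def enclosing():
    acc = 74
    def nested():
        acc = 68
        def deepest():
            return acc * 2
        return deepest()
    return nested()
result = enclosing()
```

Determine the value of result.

Step 1: deepest() looks up acc through LEGB: not local, finds acc = 68 in enclosing nested().
Step 2: Returns 68 * 2 = 136.
Step 3: result = 136

The answer is 136.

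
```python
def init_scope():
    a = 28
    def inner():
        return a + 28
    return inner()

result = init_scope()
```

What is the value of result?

Step 1: init_scope() defines a = 28.
Step 2: inner() reads a = 28 from enclosing scope, returns 28 + 28 = 56.
Step 3: result = 56

The answer is 56.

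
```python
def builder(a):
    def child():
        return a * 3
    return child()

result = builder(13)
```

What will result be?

Step 1: builder(13) binds parameter a = 13.
Step 2: child() accesses a = 13 from enclosing scope.
Step 3: result = 13 * 3 = 39

The answer is 39.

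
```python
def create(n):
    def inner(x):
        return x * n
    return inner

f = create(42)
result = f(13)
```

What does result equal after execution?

Step 1: create(42) creates a closure capturing n = 42.
Step 2: f(13) computes 13 * 42 = 546.
Step 3: result = 546

The answer is 546.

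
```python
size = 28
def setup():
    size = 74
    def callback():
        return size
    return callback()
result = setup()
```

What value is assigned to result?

Step 1: size = 28 globally, but setup() defines size = 74 locally.
Step 2: callback() looks up size. Not in local scope, so checks enclosing scope (setup) and finds size = 74.
Step 3: result = 74

The answer is 74.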